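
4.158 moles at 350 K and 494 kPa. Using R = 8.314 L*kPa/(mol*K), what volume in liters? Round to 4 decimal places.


PV = nRT, solve for V = nRT / P.
nRT = 4.158 * 8.314 * 350 = 12099.3642
V = 12099.3642 / 494
V = 24.49264008 L, rounded to 4 dp:

24.4926 L


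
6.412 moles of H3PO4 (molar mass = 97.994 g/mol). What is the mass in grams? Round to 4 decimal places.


mass = n * M
mass = 6.412 * 97.994
mass = 628.337528 g, rounded to 4 dp:

628.3375 g


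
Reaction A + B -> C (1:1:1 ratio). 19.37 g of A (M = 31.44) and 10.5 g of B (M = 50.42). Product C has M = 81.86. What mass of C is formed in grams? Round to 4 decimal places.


Find moles of each reactant; the smaller value is the limiting reagent in a 1:1:1 reaction, so moles_C equals moles of the limiter.
n_A = mass_A / M_A = 19.37 / 31.44 = 0.616094 mol
n_B = mass_B / M_B = 10.5 / 50.42 = 0.208251 mol
Limiting reagent: B (smaller), n_limiting = 0.208251 mol
mass_C = n_limiting * M_C = 0.208251 * 81.86
mass_C = 17.04742686 g, rounded to 4 dp:

17.0474 g


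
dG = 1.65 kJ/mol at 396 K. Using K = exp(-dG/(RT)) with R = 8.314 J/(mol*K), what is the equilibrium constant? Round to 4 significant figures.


dG is in kJ/mol; multiply by 1000 to match R in J/(mol*K).
RT = 8.314 * 396 = 3292.344 J/mol
exponent = -dG*1000 / (RT) = -(1.65*1000) / 3292.344 = -0.5011627
K = exp(-0.5011627)
K = 0.60582586, rounded to 4 significant figures:

0.6058


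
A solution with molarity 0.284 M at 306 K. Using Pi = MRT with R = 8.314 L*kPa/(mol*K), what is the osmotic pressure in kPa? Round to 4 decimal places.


Osmotic pressure (van't Hoff): Pi = M*R*T.
RT = 8.314 * 306 = 2544.084
Pi = 0.284 * 2544.084
Pi = 722.519856 kPa, rounded to 4 dp:

722.5199 kPa


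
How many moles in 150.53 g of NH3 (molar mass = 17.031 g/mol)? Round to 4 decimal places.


n = mass / M
n = 150.53 / 17.031
n = 8.83858846 mol, rounded to 4 dp:

8.8386 mol


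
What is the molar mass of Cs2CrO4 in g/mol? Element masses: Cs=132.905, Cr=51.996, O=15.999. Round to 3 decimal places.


M = sum(count * atomic_mass) over atoms.
M = 2*132.905 + 1*51.996 + 4*15.999
M = 265.81 + 51.996 + 63.996
M = 381.802 g/mol, rounded to 3 dp:

381.802 g/mol


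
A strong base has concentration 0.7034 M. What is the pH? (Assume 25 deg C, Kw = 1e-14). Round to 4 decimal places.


A strong base dissociates completely, so [OH-] equals the given concentration.
pOH = -log10([OH-]) = -log10(0.7034) = 0.152798
pH = 14 - pOH = 14 - 0.152798
pH = 13.847202, rounded to 4 dp:

13.8472


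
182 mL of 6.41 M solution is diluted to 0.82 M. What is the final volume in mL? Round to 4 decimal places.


Dilution: M1*V1 = M2*V2, solve for V2.
V2 = M1*V1 / M2
V2 = 6.41 * 182 / 0.82
V2 = 1166.62 / 0.82
V2 = 1422.70731707 mL, rounded to 4 dp:

1422.7073 mL


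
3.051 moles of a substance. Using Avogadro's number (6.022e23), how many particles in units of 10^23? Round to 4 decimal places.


N = n * NA, then divide by 1e23 for the requested units.
N / 1e23 = n * 6.022
N / 1e23 = 3.051 * 6.022
N / 1e23 = 18.373122, rounded to 4 dp:

18.3731


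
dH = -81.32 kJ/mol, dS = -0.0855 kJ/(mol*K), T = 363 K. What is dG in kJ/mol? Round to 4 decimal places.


Gibbs: dG = dH - T*dS (consistent units, dS already in kJ/(mol*K)).
T*dS = 363 * -0.0855 = -31.0365
dG = -81.32 - (-31.0365)
dG = -50.2835 kJ/mol, rounded to 4 dp:

-50.2835 kJ/mol


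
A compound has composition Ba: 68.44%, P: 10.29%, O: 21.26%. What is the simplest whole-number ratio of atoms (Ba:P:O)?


Assume 100 g of compound, divide each mass% by atomic mass to get moles, then normalize by the smallest to get a raw atom ratio.
Moles per 100 g: Ba: 68.44/137.327 = 0.4984, P: 10.29/30.974 = 0.3322, O: 21.26/15.999 = 1.3288
Raw ratio (divide by min = 0.3322): Ba: 1.5, P: 1.0, O: 4.0
Multiply by 2 to clear fractions: Ba: 3.0 ~= 3, P: 2.0 ~= 2, O: 8.0 ~= 8
Reduce by GCD to get the simplest whole-number ratio:

3:2:8


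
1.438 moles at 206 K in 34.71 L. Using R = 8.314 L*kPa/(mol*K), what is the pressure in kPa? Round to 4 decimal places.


PV = nRT, solve for P = nRT / V.
nRT = 1.438 * 8.314 * 206 = 2462.8396
P = 2462.8396 / 34.71
P = 70.95475655 kPa, rounded to 4 dp:

70.9548 kPa


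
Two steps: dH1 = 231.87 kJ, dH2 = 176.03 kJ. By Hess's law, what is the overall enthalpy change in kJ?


Hess's law: enthalpy is a state function, so add the step enthalpies.
dH_total = dH1 + dH2 = 231.87 + (176.03)
dH_total = 407.9 kJ:

407.90 kJ


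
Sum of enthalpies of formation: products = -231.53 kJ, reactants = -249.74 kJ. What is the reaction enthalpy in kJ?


dH_rxn = sum(dH_f products) - sum(dH_f reactants)
dH_rxn = -231.53 - (-249.74)
dH_rxn = 18.21 kJ:

18.21 kJ


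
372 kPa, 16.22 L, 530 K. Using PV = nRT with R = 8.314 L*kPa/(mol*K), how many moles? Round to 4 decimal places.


PV = nRT, solve for n = PV / (RT).
PV = 372 * 16.22 = 6033.84
RT = 8.314 * 530 = 4406.42
n = 6033.84 / 4406.42
n = 1.3693293 mol, rounded to 4 dp:

1.3693 mol


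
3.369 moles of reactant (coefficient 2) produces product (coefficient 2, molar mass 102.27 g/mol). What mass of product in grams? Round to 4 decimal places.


Use the coefficient ratio to convert reactant moles to product moles, then multiply by the product's molar mass.
moles_P = moles_R * (coeff_P / coeff_R) = 3.369 * (2/2) = 3.369
mass_P = moles_P * M_P = 3.369 * 102.27
mass_P = 344.54763 g, rounded to 4 dp:

344.5476 g


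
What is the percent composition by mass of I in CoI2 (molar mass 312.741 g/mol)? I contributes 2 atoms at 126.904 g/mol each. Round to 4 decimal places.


pct = 100 * (n_elem * M_elem) / M_total
mass_contribution = 2 * 126.904 = 253.808 g/mol
pct = 100 * 253.808 / 312.741
pct = 81.15597251 %, rounded to 4 dp:

81.1560 %


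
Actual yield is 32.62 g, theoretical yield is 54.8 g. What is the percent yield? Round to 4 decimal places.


% yield = 100 * actual / theoretical
% yield = 100 * 32.62 / 54.8
% yield = 59.52554745 %, rounded to 4 dp:

59.5255 %


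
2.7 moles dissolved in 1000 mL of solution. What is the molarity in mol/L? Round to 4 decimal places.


Convert volume to liters: V_L = V_mL / 1000.
V_L = 1000 / 1000 = 1.0 L
M = n / V_L = 2.7 / 1.0
M = 2.7 mol/L, rounded to 4 dp:

2.7000 mol/L


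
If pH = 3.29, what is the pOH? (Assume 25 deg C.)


At 25 deg C, pH + pOH = 14.
pOH = 14 - pH = 14 - 3.29
pOH = 10.71:

10.71


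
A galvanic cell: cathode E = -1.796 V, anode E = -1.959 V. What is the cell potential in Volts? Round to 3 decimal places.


Standard cell potential: E_cell = E_cathode - E_anode.
E_cell = -1.796 - (-1.959)
E_cell = 0.163 V, rounded to 3 dp:

0.163 V


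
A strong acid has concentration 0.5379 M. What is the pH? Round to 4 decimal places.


A strong acid dissociates completely, so [H+] equals the given concentration.
pH = -log10([H+]) = -log10(0.5379)
pH = 0.26929846, rounded to 4 dp:

0.2693


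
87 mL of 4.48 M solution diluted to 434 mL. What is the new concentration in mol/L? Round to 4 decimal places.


Dilution: M1*V1 = M2*V2, solve for M2.
M2 = M1*V1 / V2
M2 = 4.48 * 87 / 434
M2 = 389.76 / 434
M2 = 0.89806452 mol/L, rounded to 4 dp:

0.8981 mol/L


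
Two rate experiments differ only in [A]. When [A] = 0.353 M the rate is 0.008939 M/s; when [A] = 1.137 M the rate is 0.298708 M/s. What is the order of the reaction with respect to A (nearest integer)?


Rate is proportional to [A]^n, so rate2/rate1 = ([A]2/[A]1)^n. Take logs to solve for n.
rate2/rate1 = 0.298708 / 0.008939 = 33.4163
[A]2/[A]1 = 1.137 / 0.353 = 3.221
n = ln(33.4163) / ln(3.221) = 3.0
Nearest integer order:

3


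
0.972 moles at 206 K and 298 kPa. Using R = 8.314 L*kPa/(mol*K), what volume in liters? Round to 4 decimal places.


PV = nRT, solve for V = nRT / P.
nRT = 0.972 * 8.314 * 206 = 1664.7288
V = 1664.7288 / 298
V = 5.58633826 L, rounded to 4 dp:

5.5863 L


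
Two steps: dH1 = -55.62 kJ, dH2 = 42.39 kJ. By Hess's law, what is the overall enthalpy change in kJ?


Hess's law: enthalpy is a state function, so add the step enthalpies.
dH_total = dH1 + dH2 = -55.62 + (42.39)
dH_total = -13.23 kJ:

-13.23 kJ


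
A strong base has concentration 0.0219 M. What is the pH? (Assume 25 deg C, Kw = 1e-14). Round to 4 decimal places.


A strong base dissociates completely, so [OH-] equals the given concentration.
pOH = -log10([OH-]) = -log10(0.0219) = 1.659556
pH = 14 - pOH = 14 - 1.659556
pH = 12.340444, rounded to 4 dp:

12.3404


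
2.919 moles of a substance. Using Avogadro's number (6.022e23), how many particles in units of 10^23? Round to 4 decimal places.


N = n * NA, then divide by 1e23 for the requested units.
N / 1e23 = n * 6.022
N / 1e23 = 2.919 * 6.022
N / 1e23 = 17.578218, rounded to 4 dp:

17.5782


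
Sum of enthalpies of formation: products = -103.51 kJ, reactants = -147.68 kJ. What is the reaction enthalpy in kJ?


dH_rxn = sum(dH_f products) - sum(dH_f reactants)
dH_rxn = -103.51 - (-147.68)
dH_rxn = 44.17 kJ:

44.17 kJ


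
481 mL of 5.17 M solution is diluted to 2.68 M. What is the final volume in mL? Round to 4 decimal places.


Dilution: M1*V1 = M2*V2, solve for V2.
V2 = M1*V1 / M2
V2 = 5.17 * 481 / 2.68
V2 = 2486.77 / 2.68
V2 = 927.89925373 mL, rounded to 4 dp:

927.8993 mL


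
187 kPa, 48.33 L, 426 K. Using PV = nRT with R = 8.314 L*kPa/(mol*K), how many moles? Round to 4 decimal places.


PV = nRT, solve for n = PV / (RT).
PV = 187 * 48.33 = 9037.71
RT = 8.314 * 426 = 3541.764
n = 9037.71 / 3541.764
n = 2.55175387 mol, rounded to 4 dp:

2.5518 mol


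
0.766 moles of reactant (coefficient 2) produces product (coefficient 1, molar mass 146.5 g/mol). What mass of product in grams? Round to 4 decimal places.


Use the coefficient ratio to convert reactant moles to product moles, then multiply by the product's molar mass.
moles_P = moles_R * (coeff_P / coeff_R) = 0.766 * (1/2) = 0.383
mass_P = moles_P * M_P = 0.383 * 146.5
mass_P = 56.1095 g, rounded to 4 dp:

56.1095 g


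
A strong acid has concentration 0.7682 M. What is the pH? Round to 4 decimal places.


A strong acid dissociates completely, so [H+] equals the given concentration.
pH = -log10([H+]) = -log10(0.7682)
pH = 0.1145257, rounded to 4 dp:

0.1145


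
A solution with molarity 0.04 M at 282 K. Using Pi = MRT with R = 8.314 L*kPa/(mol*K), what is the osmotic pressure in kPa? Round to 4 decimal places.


Osmotic pressure (van't Hoff): Pi = M*R*T.
RT = 8.314 * 282 = 2344.548
Pi = 0.04 * 2344.548
Pi = 93.78192 kPa, rounded to 4 dp:

93.7819 kPa


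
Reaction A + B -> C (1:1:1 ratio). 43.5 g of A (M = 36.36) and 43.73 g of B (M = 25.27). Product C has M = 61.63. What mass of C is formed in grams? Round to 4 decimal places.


Find moles of each reactant; the smaller value is the limiting reagent in a 1:1:1 reaction, so moles_C equals moles of the limiter.
n_A = mass_A / M_A = 43.5 / 36.36 = 1.19637 mol
n_B = mass_B / M_B = 43.73 / 25.27 = 1.73051 mol
Limiting reagent: A (smaller), n_limiting = 1.19637 mol
mass_C = n_limiting * M_C = 1.19637 * 61.63
mass_C = 73.7322831 g, rounded to 4 dp:

73.7323 g


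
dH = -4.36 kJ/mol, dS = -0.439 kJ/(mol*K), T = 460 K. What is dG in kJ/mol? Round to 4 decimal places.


Gibbs: dG = dH - T*dS (consistent units, dS already in kJ/(mol*K)).
T*dS = 460 * -0.439 = -201.94
dG = -4.36 - (-201.94)
dG = 197.58 kJ/mol, rounded to 4 dp:

197.5800 kJ/mol


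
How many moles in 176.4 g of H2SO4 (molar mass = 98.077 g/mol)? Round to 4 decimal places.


n = mass / M
n = 176.4 / 98.077
n = 1.79858682 mol, rounded to 4 dp:

1.7986 mol


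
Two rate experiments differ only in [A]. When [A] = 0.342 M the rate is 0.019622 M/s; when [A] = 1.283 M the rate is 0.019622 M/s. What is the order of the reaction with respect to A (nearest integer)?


Rate is proportional to [A]^n, so rate2/rate1 = ([A]2/[A]1)^n. Take logs to solve for n.
rate2/rate1 = 0.019622 / 0.019622 = 1.0
[A]2/[A]1 = 1.283 / 0.342 = 3.7515
n = ln(1.0) / ln(3.7515) = 0.0
Nearest integer order:

0


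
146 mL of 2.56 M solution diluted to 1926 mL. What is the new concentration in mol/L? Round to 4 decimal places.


Dilution: M1*V1 = M2*V2, solve for M2.
M2 = M1*V1 / V2
M2 = 2.56 * 146 / 1926
M2 = 373.76 / 1926
M2 = 0.19406023 mol/L, rounded to 4 dp:

0.1941 mol/L


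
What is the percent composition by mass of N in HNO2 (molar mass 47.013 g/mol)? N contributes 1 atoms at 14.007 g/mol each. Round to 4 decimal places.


pct = 100 * (n_elem * M_elem) / M_total
mass_contribution = 1 * 14.007 = 14.007 g/mol
pct = 100 * 14.007 / 47.013
pct = 29.7938868 %, rounded to 4 dp:

29.7939 %


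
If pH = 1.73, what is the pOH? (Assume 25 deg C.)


At 25 deg C, pH + pOH = 14.
pOH = 14 - pH = 14 - 1.73
pOH = 12.27:

12.27


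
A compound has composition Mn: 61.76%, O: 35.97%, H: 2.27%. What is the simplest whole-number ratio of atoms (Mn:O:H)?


Assume 100 g of compound, divide each mass% by atomic mass to get moles, then normalize by the smallest to get a raw atom ratio.
Moles per 100 g: Mn: 61.76/54.938 = 1.1242, O: 35.97/15.999 = 2.2483, H: 2.27/1.008 = 2.252
Raw ratio (divide by min = 1.1242): Mn: 1.0, O: 2.0, H: 2.003
Multiply by 1 to clear fractions: Mn: 1.0 ~= 1, O: 2.0 ~= 2, H: 2.003 ~= 2
Reduce by GCD to get the simplest whole-number ratio:

1:2:2


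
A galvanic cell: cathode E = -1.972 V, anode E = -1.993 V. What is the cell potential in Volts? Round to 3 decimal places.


Standard cell potential: E_cell = E_cathode - E_anode.
E_cell = -1.972 - (-1.993)
E_cell = 0.021 V, rounded to 3 dp:

0.021 V


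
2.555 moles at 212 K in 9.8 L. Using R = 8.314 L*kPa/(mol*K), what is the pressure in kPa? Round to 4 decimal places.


PV = nRT, solve for P = nRT / V.
nRT = 2.555 * 8.314 * 212 = 4503.3612
P = 4503.3612 / 9.8
P = 459.52665306 kPa, rounded to 4 dp:

459.5267 kPa


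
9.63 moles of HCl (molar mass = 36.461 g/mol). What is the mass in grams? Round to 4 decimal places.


mass = n * M
mass = 9.63 * 36.461
mass = 351.11943 g, rounded to 4 dp:

351.1194 g


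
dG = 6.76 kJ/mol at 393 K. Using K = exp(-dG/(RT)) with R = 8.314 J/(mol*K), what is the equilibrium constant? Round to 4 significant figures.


dG is in kJ/mol; multiply by 1000 to match R in J/(mol*K).
RT = 8.314 * 393 = 3267.402 J/mol
exponent = -dG*1000 / (RT) = -(6.76*1000) / 3267.402 = -2.06892204
K = exp(-2.06892204)
K = 0.12632188, rounded to 4 significant figures:

0.1263


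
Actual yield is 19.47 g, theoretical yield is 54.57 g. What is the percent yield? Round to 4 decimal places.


% yield = 100 * actual / theoretical
% yield = 100 * 19.47 / 54.57
% yield = 35.67894447 %, rounded to 4 dp:

35.6789 %


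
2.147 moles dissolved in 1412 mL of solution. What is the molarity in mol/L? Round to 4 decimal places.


Convert volume to liters: V_L = V_mL / 1000.
V_L = 1412 / 1000 = 1.412 L
M = n / V_L = 2.147 / 1.412
M = 1.52053824 mol/L, rounded to 4 dp:

1.5205 mol/L


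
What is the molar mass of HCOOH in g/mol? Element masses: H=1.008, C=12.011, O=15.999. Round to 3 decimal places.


M = sum(count * atomic_mass) over atoms.
M = 2*1.008 + 1*12.011 + 2*15.999
M = 2.016 + 12.011 + 31.998
M = 46.025 g/mol, rounded to 3 dp:

46.025 g/mol


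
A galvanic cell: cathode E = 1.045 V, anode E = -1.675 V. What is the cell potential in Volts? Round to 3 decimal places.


Standard cell potential: E_cell = E_cathode - E_anode.
E_cell = 1.045 - (-1.675)
E_cell = 2.72 V, rounded to 3 dp:

2.720 V


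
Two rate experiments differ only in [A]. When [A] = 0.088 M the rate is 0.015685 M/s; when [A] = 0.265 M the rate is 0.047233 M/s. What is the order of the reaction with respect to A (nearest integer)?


Rate is proportional to [A]^n, so rate2/rate1 = ([A]2/[A]1)^n. Take logs to solve for n.
rate2/rate1 = 0.047233 / 0.015685 = 3.0113
[A]2/[A]1 = 0.265 / 0.088 = 3.0114
n = ln(3.0113) / ln(3.0114) = 1.0
Nearest integer order:

1


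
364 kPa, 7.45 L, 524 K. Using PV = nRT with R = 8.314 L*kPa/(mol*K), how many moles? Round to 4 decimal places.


PV = nRT, solve for n = PV / (RT).
PV = 364 * 7.45 = 2711.8
RT = 8.314 * 524 = 4356.536
n = 2711.8 / 4356.536
n = 0.62246702 mol, rounded to 4 dp:

0.6225 mol


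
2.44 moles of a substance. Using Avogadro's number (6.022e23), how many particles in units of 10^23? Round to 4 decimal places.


N = n * NA, then divide by 1e23 for the requested units.
N / 1e23 = n * 6.022
N / 1e23 = 2.44 * 6.022
N / 1e23 = 14.69368, rounded to 4 dp:

14.6937


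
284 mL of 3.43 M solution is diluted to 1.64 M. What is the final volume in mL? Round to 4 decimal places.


Dilution: M1*V1 = M2*V2, solve for V2.
V2 = M1*V1 / M2
V2 = 3.43 * 284 / 1.64
V2 = 974.12 / 1.64
V2 = 593.97560976 mL, rounded to 4 dp:

593.9756 mL


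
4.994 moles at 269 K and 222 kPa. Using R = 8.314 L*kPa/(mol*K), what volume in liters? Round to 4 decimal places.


PV = nRT, solve for V = nRT / P.
nRT = 4.994 * 8.314 * 269 = 11168.9112
V = 11168.9112 / 222
V = 50.31041081 L, rounded to 4 dp:

50.3104 L


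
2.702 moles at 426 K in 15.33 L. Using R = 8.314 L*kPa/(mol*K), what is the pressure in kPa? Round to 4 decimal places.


PV = nRT, solve for P = nRT / V.
nRT = 2.702 * 8.314 * 426 = 9569.8463
P = 9569.8463 / 15.33
P = 624.25611872 kPa, rounded to 4 dp:

624.2561 kPa


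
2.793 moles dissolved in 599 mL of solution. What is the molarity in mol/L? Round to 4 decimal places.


Convert volume to liters: V_L = V_mL / 1000.
V_L = 599 / 1000 = 0.599 L
M = n / V_L = 2.793 / 0.599
M = 4.66277129 mol/L, rounded to 4 dp:

4.6628 mol/L


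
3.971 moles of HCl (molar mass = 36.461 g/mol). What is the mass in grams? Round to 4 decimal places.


mass = n * M
mass = 3.971 * 36.461
mass = 144.786631 g, rounded to 4 dp:

144.7866 g


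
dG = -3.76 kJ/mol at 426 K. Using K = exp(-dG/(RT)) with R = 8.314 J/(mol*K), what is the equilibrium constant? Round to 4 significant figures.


dG is in kJ/mol; multiply by 1000 to match R in J/(mol*K).
RT = 8.314 * 426 = 3541.764 J/mol
exponent = -dG*1000 / (RT) = -(-3.76*1000) / 3541.764 = 1.06161788
K = exp(1.06161788)
K = 2.8910446, rounded to 4 significant figures:

2.891


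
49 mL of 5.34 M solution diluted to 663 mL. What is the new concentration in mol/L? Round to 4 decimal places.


Dilution: M1*V1 = M2*V2, solve for M2.
M2 = M1*V1 / V2
M2 = 5.34 * 49 / 663
M2 = 261.66 / 663
M2 = 0.39466063 mol/L, rounded to 4 dp:

0.3947 mol/L


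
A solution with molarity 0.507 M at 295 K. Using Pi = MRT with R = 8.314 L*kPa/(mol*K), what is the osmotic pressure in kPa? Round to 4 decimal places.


Osmotic pressure (van't Hoff): Pi = M*R*T.
RT = 8.314 * 295 = 2452.63
Pi = 0.507 * 2452.63
Pi = 1243.48341 kPa, rounded to 4 dp:

1243.4834 kPa


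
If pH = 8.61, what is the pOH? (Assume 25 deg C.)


At 25 deg C, pH + pOH = 14.
pOH = 14 - pH = 14 - 8.61
pOH = 5.39:

5.39


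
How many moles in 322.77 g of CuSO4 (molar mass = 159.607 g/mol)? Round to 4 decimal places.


n = mass / M
n = 322.77 / 159.607
n = 2.02227972 mol, rounded to 4 dp:

2.0223 mol


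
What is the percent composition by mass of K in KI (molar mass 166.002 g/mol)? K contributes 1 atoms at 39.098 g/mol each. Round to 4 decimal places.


pct = 100 * (n_elem * M_elem) / M_total
mass_contribution = 1 * 39.098 = 39.098 g/mol
pct = 100 * 39.098 / 166.002
pct = 23.55272828 %, rounded to 4 dp:

23.5527 %


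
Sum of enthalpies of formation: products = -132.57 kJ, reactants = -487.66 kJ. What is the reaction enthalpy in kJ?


dH_rxn = sum(dH_f products) - sum(dH_f reactants)
dH_rxn = -132.57 - (-487.66)
dH_rxn = 355.09 kJ:

355.09 kJ


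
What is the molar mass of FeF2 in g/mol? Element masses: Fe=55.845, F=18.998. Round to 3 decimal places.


M = sum(count * atomic_mass) over atoms.
M = 1*55.845 + 2*18.998
M = 55.845 + 37.996
M = 93.841 g/mol, rounded to 3 dp:

93.841 g/mol


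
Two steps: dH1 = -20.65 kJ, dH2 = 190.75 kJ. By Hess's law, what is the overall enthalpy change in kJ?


Hess's law: enthalpy is a state function, so add the step enthalpies.
dH_total = dH1 + dH2 = -20.65 + (190.75)
dH_total = 170.1 kJ:

170.10 kJ


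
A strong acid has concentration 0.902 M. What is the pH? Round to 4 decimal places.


A strong acid dissociates completely, so [H+] equals the given concentration.
pH = -log10([H+]) = -log10(0.902)
pH = 0.04479346, rounded to 4 dp:

0.0448


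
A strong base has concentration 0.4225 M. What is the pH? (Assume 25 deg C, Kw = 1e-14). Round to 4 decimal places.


A strong base dissociates completely, so [OH-] equals the given concentration.
pOH = -log10([OH-]) = -log10(0.4225) = 0.374173
pH = 14 - pOH = 14 - 0.374173
pH = 13.625827, rounded to 4 dp:

13.6258


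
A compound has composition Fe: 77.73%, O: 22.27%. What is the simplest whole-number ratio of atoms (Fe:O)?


Assume 100 g of compound, divide each mass% by atomic mass to get moles, then normalize by the smallest to get a raw atom ratio.
Moles per 100 g: Fe: 77.73/55.845 = 1.3919, O: 22.27/15.999 = 1.392
Raw ratio (divide by min = 1.3919): Fe: 1.0, O: 1.0
Multiply by 1 to clear fractions: Fe: 1.0 ~= 1, O: 1.0 ~= 1
Reduce by GCD to get the simplest whole-number ratio:

1:1


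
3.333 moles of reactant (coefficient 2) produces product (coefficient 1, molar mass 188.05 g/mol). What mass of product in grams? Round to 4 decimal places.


Use the coefficient ratio to convert reactant moles to product moles, then multiply by the product's molar mass.
moles_P = moles_R * (coeff_P / coeff_R) = 3.333 * (1/2) = 1.6665
mass_P = moles_P * M_P = 1.6665 * 188.05
mass_P = 313.385325 g, rounded to 4 dp:

313.3853 g


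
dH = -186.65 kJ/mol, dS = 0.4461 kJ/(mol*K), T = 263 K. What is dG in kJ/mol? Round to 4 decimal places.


Gibbs: dG = dH - T*dS (consistent units, dS already in kJ/(mol*K)).
T*dS = 263 * 0.4461 = 117.3243
dG = -186.65 - (117.3243)
dG = -303.9743 kJ/mol, rounded to 4 dp:

-303.9743 kJ/mol


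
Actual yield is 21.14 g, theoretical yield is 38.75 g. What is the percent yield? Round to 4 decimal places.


% yield = 100 * actual / theoretical
% yield = 100 * 21.14 / 38.75
% yield = 54.55483871 %, rounded to 4 dp:

54.5548 %


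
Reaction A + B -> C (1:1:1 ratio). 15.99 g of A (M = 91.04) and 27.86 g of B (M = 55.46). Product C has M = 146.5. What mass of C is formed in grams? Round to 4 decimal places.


Find moles of each reactant; the smaller value is the limiting reagent in a 1:1:1 reaction, so moles_C equals moles of the limiter.
n_A = mass_A / M_A = 15.99 / 91.04 = 0.175637 mol
n_B = mass_B / M_B = 27.86 / 55.46 = 0.502344 mol
Limiting reagent: A (smaller), n_limiting = 0.175637 mol
mass_C = n_limiting * M_C = 0.175637 * 146.5
mass_C = 25.7308205 g, rounded to 4 dp:

25.7308 g


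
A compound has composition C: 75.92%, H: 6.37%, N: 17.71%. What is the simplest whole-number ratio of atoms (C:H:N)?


Assume 100 g of compound, divide each mass% by atomic mass to get moles, then normalize by the smallest to get a raw atom ratio.
Moles per 100 g: C: 75.92/12.011 = 6.3209, H: 6.37/1.008 = 6.3194, N: 17.71/14.007 = 1.2644
Raw ratio (divide by min = 1.2644): C: 4.999, H: 4.998, N: 1.0
Multiply by 1 to clear fractions: C: 4.999 ~= 5, H: 4.998 ~= 5, N: 1.0 ~= 1
Reduce by GCD to get the simplest whole-number ratio:

5:5:1


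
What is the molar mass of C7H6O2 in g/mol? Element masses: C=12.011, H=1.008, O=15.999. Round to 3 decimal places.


M = sum(count * atomic_mass) over atoms.
M = 7*12.011 + 6*1.008 + 2*15.999
M = 84.077 + 6.048 + 31.998
M = 122.123 g/mol, rounded to 3 dp:

122.123 g/mol


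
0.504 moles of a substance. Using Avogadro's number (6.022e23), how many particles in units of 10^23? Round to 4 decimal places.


N = n * NA, then divide by 1e23 for the requested units.
N / 1e23 = n * 6.022
N / 1e23 = 0.504 * 6.022
N / 1e23 = 3.035088, rounded to 4 dp:

3.0351


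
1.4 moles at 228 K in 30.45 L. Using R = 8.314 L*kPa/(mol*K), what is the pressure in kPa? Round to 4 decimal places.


PV = nRT, solve for P = nRT / V.
nRT = 1.4 * 8.314 * 228 = 2653.8288
P = 2653.8288 / 30.45
P = 87.15365517 kPa, rounded to 4 dp:

87.1537 kPa


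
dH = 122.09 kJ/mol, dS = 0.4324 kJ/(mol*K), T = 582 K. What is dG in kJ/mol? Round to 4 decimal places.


Gibbs: dG = dH - T*dS (consistent units, dS already in kJ/(mol*K)).
T*dS = 582 * 0.4324 = 251.6568
dG = 122.09 - (251.6568)
dG = -129.5668 kJ/mol, rounded to 4 dp:

-129.5668 kJ/mol


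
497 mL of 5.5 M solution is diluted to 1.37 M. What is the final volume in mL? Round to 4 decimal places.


Dilution: M1*V1 = M2*V2, solve for V2.
V2 = M1*V1 / M2
V2 = 5.5 * 497 / 1.37
V2 = 2733.5 / 1.37
V2 = 1995.25547445 mL, rounded to 4 dp:

1995.2555 mL


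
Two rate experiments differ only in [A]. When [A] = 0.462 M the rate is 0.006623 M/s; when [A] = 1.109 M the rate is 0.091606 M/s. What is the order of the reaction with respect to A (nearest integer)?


Rate is proportional to [A]^n, so rate2/rate1 = ([A]2/[A]1)^n. Take logs to solve for n.
rate2/rate1 = 0.091606 / 0.006623 = 13.8315
[A]2/[A]1 = 1.109 / 0.462 = 2.4004
n = ln(13.8315) / ln(2.4004) = 3.0
Nearest integer order:

3


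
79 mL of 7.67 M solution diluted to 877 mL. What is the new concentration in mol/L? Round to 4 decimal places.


Dilution: M1*V1 = M2*V2, solve for M2.
M2 = M1*V1 / V2
M2 = 7.67 * 79 / 877
M2 = 605.93 / 877
M2 = 0.6909122 mol/L, rounded to 4 dp:

0.6909 mol/L


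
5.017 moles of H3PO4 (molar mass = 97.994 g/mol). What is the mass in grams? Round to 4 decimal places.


mass = n * M
mass = 5.017 * 97.994
mass = 491.635898 g, rounded to 4 dp:

491.6359 g


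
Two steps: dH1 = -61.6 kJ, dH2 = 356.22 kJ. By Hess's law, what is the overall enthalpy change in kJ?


Hess's law: enthalpy is a state function, so add the step enthalpies.
dH_total = dH1 + dH2 = -61.6 + (356.22)
dH_total = 294.62 kJ:

294.62 kJ


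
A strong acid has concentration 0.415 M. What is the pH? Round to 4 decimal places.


A strong acid dissociates completely, so [H+] equals the given concentration.
pH = -log10([H+]) = -log10(0.415)
pH = 0.3819519, rounded to 4 dp:

0.3820


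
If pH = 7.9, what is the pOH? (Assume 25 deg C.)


At 25 deg C, pH + pOH = 14.
pOH = 14 - pH = 14 - 7.9
pOH = 6.1:

6.10


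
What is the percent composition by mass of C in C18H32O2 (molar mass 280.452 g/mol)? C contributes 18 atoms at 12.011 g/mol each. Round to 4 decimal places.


pct = 100 * (n_elem * M_elem) / M_total
mass_contribution = 18 * 12.011 = 216.198 g/mol
pct = 100 * 216.198 / 280.452
pct = 77.08912755 %, rounded to 4 dp:

77.0891 %


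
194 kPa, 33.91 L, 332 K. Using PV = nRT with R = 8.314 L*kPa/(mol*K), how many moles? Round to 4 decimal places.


PV = nRT, solve for n = PV / (RT).
PV = 194 * 33.91 = 6578.54
RT = 8.314 * 332 = 2760.248
n = 6578.54 / 2760.248
n = 2.38331483 mol, rounded to 4 dp:

2.3833 mol


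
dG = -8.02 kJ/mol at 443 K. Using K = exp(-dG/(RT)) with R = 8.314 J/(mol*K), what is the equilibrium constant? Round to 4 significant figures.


dG is in kJ/mol; multiply by 1000 to match R in J/(mol*K).
RT = 8.314 * 443 = 3683.102 J/mol
exponent = -dG*1000 / (RT) = -(-8.02*1000) / 3683.102 = 2.17751233
K = exp(2.17751233)
K = 8.8243269, rounded to 4 significant figures:

8.824


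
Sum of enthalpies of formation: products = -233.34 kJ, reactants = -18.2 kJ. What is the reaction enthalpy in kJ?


dH_rxn = sum(dH_f products) - sum(dH_f reactants)
dH_rxn = -233.34 - (-18.2)
dH_rxn = -215.14 kJ:

-215.14 kJ


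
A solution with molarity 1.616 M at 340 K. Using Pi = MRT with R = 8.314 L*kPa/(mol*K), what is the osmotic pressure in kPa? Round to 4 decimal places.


Osmotic pressure (van't Hoff): Pi = M*R*T.
RT = 8.314 * 340 = 2826.76
Pi = 1.616 * 2826.76
Pi = 4568.04416 kPa, rounded to 4 dp:

4568.0442 kPa


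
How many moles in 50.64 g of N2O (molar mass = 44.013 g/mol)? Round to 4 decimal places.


n = mass / M
n = 50.64 / 44.013
n = 1.15056915 mol, rounded to 4 dp:

1.1506 mol


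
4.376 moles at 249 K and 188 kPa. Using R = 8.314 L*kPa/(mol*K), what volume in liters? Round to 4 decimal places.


PV = nRT, solve for V = nRT / P.
nRT = 4.376 * 8.314 * 249 = 9059.1339
V = 9059.1339 / 188
V = 48.18688245 L, rounded to 4 dp:

48.1869 L


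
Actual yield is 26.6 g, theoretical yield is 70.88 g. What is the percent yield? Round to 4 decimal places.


% yield = 100 * actual / theoretical
% yield = 100 * 26.6 / 70.88
% yield = 37.5282167 %, rounded to 4 dp:

37.5282 %


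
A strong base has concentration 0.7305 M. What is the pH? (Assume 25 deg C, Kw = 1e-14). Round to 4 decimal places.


A strong base dissociates completely, so [OH-] equals the given concentration.
pOH = -log10([OH-]) = -log10(0.7305) = 0.13638
pH = 14 - pOH = 14 - 0.13638
pH = 13.86362, rounded to 4 dp:

13.8636


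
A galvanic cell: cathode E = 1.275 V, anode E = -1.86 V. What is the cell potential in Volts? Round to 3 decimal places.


Standard cell potential: E_cell = E_cathode - E_anode.
E_cell = 1.275 - (-1.86)
E_cell = 3.135 V, rounded to 3 dp:

3.135 V


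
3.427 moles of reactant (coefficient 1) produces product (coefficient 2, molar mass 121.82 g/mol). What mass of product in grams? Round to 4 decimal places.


Use the coefficient ratio to convert reactant moles to product moles, then multiply by the product's molar mass.
moles_P = moles_R * (coeff_P / coeff_R) = 3.427 * (2/1) = 6.854
mass_P = moles_P * M_P = 6.854 * 121.82
mass_P = 834.95428 g, rounded to 4 dp:

834.9543 g


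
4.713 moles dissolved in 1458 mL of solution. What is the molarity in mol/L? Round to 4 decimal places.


Convert volume to liters: V_L = V_mL / 1000.
V_L = 1458 / 1000 = 1.458 L
M = n / V_L = 4.713 / 1.458
M = 3.23251029 mol/L, rounded to 4 dp:

3.2325 mol/L


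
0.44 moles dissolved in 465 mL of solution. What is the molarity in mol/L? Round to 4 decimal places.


Convert volume to liters: V_L = V_mL / 1000.
V_L = 465 / 1000 = 0.465 L
M = n / V_L = 0.44 / 0.465
M = 0.94623656 mol/L, rounded to 4 dp:

0.9462 mol/L


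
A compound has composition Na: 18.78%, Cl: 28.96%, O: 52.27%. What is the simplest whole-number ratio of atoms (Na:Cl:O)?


Assume 100 g of compound, divide each mass% by atomic mass to get moles, then normalize by the smallest to get a raw atom ratio.
Moles per 100 g: Na: 18.78/22.99 = 0.8169, Cl: 28.96/35.453 = 0.8169, O: 52.27/15.999 = 3.2671
Raw ratio (divide by min = 0.8169): Na: 1.0, Cl: 1.0, O: 4.0
Multiply by 1 to clear fractions: Na: 1.0 ~= 1, Cl: 1.0 ~= 1, O: 4.0 ~= 4
Reduce by GCD to get the simplest whole-number ratio:

1:1:4


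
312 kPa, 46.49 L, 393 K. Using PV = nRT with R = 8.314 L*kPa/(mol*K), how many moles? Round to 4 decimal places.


PV = nRT, solve for n = PV / (RT).
PV = 312 * 46.49 = 14504.88
RT = 8.314 * 393 = 3267.402
n = 14504.88 / 3267.402
n = 4.4392701 mol, rounded to 4 dp:

4.4393 mol


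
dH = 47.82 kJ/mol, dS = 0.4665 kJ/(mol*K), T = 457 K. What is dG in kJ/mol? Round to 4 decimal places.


Gibbs: dG = dH - T*dS (consistent units, dS already in kJ/(mol*K)).
T*dS = 457 * 0.4665 = 213.1905
dG = 47.82 - (213.1905)
dG = -165.3705 kJ/mol, rounded to 4 dp:

-165.3705 kJ/mol


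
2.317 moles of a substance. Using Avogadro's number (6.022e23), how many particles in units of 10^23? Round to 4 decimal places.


N = n * NA, then divide by 1e23 for the requested units.
N / 1e23 = n * 6.022
N / 1e23 = 2.317 * 6.022
N / 1e23 = 13.952974, rounded to 4 dp:

13.9530


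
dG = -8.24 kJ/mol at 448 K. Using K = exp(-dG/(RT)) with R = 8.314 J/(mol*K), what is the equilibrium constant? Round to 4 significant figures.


dG is in kJ/mol; multiply by 1000 to match R in J/(mol*K).
RT = 8.314 * 448 = 3724.672 J/mol
exponent = -dG*1000 / (RT) = -(-8.24*1000) / 3724.672 = 2.21227534
K = exp(2.21227534)
K = 9.1364814, rounded to 4 significant figures:

9.136


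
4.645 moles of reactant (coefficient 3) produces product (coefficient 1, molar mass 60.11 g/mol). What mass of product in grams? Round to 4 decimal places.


Use the coefficient ratio to convert reactant moles to product moles, then multiply by the product's molar mass.
moles_P = moles_R * (coeff_P / coeff_R) = 4.645 * (1/3) = 1.548333
mass_P = moles_P * M_P = 1.548333 * 60.11
mass_P = 93.07029663 g, rounded to 4 dp:

93.0703 g


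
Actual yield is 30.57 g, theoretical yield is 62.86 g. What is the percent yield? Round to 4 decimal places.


% yield = 100 * actual / theoretical
% yield = 100 * 30.57 / 62.86
% yield = 48.63188037 %, rounded to 4 dp:

48.6319 %


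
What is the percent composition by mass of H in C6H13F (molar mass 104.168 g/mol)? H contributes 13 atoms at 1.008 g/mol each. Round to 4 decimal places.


pct = 100 * (n_elem * M_elem) / M_total
mass_contribution = 13 * 1.008 = 13.104 g/mol
pct = 100 * 13.104 / 104.168
pct = 12.57967898 %, rounded to 4 dp:

12.5797 %


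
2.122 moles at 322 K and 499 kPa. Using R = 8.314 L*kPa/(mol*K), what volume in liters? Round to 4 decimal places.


PV = nRT, solve for V = nRT / P.
nRT = 2.122 * 8.314 * 322 = 5680.8232
V = 5680.8232 / 499
V = 11.38441523 L, rounded to 4 dp:

11.3844 L


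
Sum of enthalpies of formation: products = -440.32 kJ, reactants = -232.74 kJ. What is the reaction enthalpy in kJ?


dH_rxn = sum(dH_f products) - sum(dH_f reactants)
dH_rxn = -440.32 - (-232.74)
dH_rxn = -207.58 kJ:

-207.58 kJ


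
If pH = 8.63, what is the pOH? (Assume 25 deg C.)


At 25 deg C, pH + pOH = 14.
pOH = 14 - pH = 14 - 8.63
pOH = 5.37:

5.37


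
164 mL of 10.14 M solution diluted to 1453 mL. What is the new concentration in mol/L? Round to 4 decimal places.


Dilution: M1*V1 = M2*V2, solve for M2.
M2 = M1*V1 / V2
M2 = 10.14 * 164 / 1453
M2 = 1662.96 / 1453
M2 = 1.14450103 mol/L, rounded to 4 dp:

1.1445 mol/L


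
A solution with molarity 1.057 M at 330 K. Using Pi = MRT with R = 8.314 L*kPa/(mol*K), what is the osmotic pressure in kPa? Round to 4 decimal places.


Osmotic pressure (van't Hoff): Pi = M*R*T.
RT = 8.314 * 330 = 2743.62
Pi = 1.057 * 2743.62
Pi = 2900.00634 kPa, rounded to 4 dp:

2900.0063 kPa


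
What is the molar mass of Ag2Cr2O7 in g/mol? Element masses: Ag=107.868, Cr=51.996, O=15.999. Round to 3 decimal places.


M = sum(count * atomic_mass) over atoms.
M = 2*107.868 + 2*51.996 + 7*15.999
M = 215.736 + 103.992 + 111.993
M = 431.721 g/mol, rounded to 3 dp:

431.721 g/mol


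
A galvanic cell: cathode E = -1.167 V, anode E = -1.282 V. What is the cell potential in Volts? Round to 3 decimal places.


Standard cell potential: E_cell = E_cathode - E_anode.
E_cell = -1.167 - (-1.282)
E_cell = 0.115 V, rounded to 3 dp:

0.115 V


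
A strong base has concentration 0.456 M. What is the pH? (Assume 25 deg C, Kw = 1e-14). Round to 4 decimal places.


A strong base dissociates completely, so [OH-] equals the given concentration.
pOH = -log10([OH-]) = -log10(0.456) = 0.341035
pH = 14 - pOH = 14 - 0.341035
pH = 13.658965, rounded to 4 dp:

13.6590


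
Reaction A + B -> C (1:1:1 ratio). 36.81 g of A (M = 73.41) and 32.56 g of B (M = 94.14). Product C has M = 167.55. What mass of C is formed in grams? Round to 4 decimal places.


Find moles of each reactant; the smaller value is the limiting reagent in a 1:1:1 reaction, so moles_C equals moles of the limiter.
n_A = mass_A / M_A = 36.81 / 73.41 = 0.50143 mol
n_B = mass_B / M_B = 32.56 / 94.14 = 0.345868 mol
Limiting reagent: B (smaller), n_limiting = 0.345868 mol
mass_C = n_limiting * M_C = 0.345868 * 167.55
mass_C = 57.9501834 g, rounded to 4 dp:

57.9502 g


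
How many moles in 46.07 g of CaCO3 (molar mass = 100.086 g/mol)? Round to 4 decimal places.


n = mass / M
n = 46.07 / 100.086
n = 0.46030414 mol, rounded to 4 dp:

0.4603 mol


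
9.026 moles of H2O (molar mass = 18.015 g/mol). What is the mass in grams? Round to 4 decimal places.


mass = n * M
mass = 9.026 * 18.015
mass = 162.60339 g, rounded to 4 dp:

162.6034 g


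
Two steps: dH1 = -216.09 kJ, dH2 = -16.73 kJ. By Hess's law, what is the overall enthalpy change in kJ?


Hess's law: enthalpy is a state function, so add the step enthalpies.
dH_total = dH1 + dH2 = -216.09 + (-16.73)
dH_total = -232.82 kJ:

-232.82 kJ


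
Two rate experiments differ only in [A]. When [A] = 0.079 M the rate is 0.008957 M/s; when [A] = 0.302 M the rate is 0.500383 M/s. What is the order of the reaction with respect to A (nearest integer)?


Rate is proportional to [A]^n, so rate2/rate1 = ([A]2/[A]1)^n. Take logs to solve for n.
rate2/rate1 = 0.500383 / 0.008957 = 55.865
[A]2/[A]1 = 0.302 / 0.079 = 3.8228
n = ln(55.865) / ln(3.8228) = 3.0
Nearest integer order:

3


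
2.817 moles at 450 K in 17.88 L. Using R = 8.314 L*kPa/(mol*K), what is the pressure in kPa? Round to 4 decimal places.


PV = nRT, solve for P = nRT / V.
nRT = 2.817 * 8.314 * 450 = 10539.2421
P = 10539.2421 / 17.88
P = 589.44307047 kPa, rounded to 4 dp:

589.4431 kPa


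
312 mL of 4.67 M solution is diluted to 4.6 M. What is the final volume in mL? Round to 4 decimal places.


Dilution: M1*V1 = M2*V2, solve for V2.
V2 = M1*V1 / M2
V2 = 4.67 * 312 / 4.6
V2 = 1457.04 / 4.6
V2 = 316.74782609 mL, rounded to 4 dp:

316.7478 mL


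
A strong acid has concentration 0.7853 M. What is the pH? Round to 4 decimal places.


A strong acid dissociates completely, so [H+] equals the given concentration.
pH = -log10([H+]) = -log10(0.7853)
pH = 0.1049644, rounded to 4 dp:

0.1050


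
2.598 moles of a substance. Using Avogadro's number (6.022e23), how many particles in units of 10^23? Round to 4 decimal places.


N = n * NA, then divide by 1e23 for the requested units.
N / 1e23 = n * 6.022
N / 1e23 = 2.598 * 6.022
N / 1e23 = 15.645156, rounded to 4 dp:

15.6452


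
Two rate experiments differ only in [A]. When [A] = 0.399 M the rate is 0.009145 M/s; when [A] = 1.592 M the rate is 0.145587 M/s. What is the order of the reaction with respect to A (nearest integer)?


Rate is proportional to [A]^n, so rate2/rate1 = ([A]2/[A]1)^n. Take logs to solve for n.
rate2/rate1 = 0.145587 / 0.009145 = 15.9198
[A]2/[A]1 = 1.592 / 0.399 = 3.99
n = ln(15.9198) / ln(3.99) = 2.0
Nearest integer order:

2


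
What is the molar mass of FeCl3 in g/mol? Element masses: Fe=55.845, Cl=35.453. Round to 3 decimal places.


M = sum(count * atomic_mass) over atoms.
M = 1*55.845 + 3*35.453
M = 55.845 + 106.359
M = 162.204 g/mol, rounded to 3 dp:

162.204 g/mol


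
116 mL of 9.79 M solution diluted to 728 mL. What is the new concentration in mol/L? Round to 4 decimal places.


Dilution: M1*V1 = M2*V2, solve for M2.
M2 = M1*V1 / V2
M2 = 9.79 * 116 / 728
M2 = 1135.64 / 728
M2 = 1.55994505 mol/L, rounded to 4 dp:

1.5599 mol/L


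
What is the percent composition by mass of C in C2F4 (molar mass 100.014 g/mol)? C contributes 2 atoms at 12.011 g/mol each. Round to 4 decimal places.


pct = 100 * (n_elem * M_elem) / M_total
mass_contribution = 2 * 12.011 = 24.022 g/mol
pct = 100 * 24.022 / 100.014
pct = 24.01863739 %, rounded to 4 dp:

24.0186 %


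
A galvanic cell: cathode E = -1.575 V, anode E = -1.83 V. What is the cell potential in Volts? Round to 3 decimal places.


Standard cell potential: E_cell = E_cathode - E_anode.
E_cell = -1.575 - (-1.83)
E_cell = 0.255 V, rounded to 3 dp:

0.255 V


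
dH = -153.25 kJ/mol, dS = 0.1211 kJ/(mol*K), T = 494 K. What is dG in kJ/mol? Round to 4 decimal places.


Gibbs: dG = dH - T*dS (consistent units, dS already in kJ/(mol*K)).
T*dS = 494 * 0.1211 = 59.8234
dG = -153.25 - (59.8234)
dG = -213.0734 kJ/mol, rounded to 4 dp:

-213.0734 kJ/mol


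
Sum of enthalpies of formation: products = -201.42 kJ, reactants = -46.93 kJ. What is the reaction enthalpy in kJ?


dH_rxn = sum(dH_f products) - sum(dH_f reactants)
dH_rxn = -201.42 - (-46.93)
dH_rxn = -154.49 kJ:

-154.49 kJ


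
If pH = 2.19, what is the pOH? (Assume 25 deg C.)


At 25 deg C, pH + pOH = 14.
pOH = 14 - pH = 14 - 2.19
pOH = 11.81:

11.81
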